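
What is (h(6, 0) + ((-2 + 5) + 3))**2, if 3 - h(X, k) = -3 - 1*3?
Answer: 225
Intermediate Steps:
h(X, k) = 9 (h(X, k) = 3 - (-3 - 1*3) = 3 - (-3 - 3) = 3 - 1*(-6) = 3 + 6 = 9)
(h(6, 0) + ((-2 + 5) + 3))**2 = (9 + ((-2 + 5) + 3))**2 = (9 + (3 + 3))**2 = (9 + 6)**2 = 15**2 = 225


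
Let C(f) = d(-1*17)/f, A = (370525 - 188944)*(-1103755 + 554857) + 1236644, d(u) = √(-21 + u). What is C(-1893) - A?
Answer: 99668211094 - I*√38/1893 ≈ 9.9668e+10 - 0.0032564*I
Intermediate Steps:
A = -99668211094 (A = 181581*(-548898) + 1236644 = -99669447738 + 1236644 = -99668211094)
C(f) = I*√38/f (C(f) = √(-21 - 1*17)/f = √(-21 - 17)/f = √(-38)/f = (I*√38)/f = I*√38/f)
C(-1893) - A = I*√38/(-1893) - 1*(-99668211094) = I*√38*(-1/1893) + 99668211094 = -I*√38/1893 + 99668211094 = 99668211094 - I*√38/1893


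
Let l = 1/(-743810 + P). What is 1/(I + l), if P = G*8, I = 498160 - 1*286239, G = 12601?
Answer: 643002/136265626841 ≈ 4.7187e-6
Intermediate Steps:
I = 211921 (I = 498160 - 286239 = 211921)
P = 100808 (P = 12601*8 = 100808)
l = -1/643002 (l = 1/(-743810 + 100808) = 1/(-643002) = -1/643002 ≈ -1.5552e-6)
1/(I + l) = 1/(211921 - 1/643002) = 1/(136265626841/643002) = 643002/136265626841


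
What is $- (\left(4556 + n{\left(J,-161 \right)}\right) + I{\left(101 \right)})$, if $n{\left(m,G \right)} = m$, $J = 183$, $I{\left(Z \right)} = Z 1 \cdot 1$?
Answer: $-4840$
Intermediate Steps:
$I{\left(Z \right)} = Z$ ($I{\left(Z \right)} = Z 1 = Z$)
$- (\left(4556 + n{\left(J,-161 \right)}\right) + I{\left(101 \right)}) = - (\left(4556 + 183\right) + 101) = - (4739 + 101) = \left(-1\right) 4840 = -4840$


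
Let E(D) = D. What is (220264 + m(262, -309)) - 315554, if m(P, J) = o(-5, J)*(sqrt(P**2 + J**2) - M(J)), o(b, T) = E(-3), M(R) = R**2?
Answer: 191153 - 15*sqrt(6565) ≈ 1.8994e+5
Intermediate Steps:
o(b, T) = -3
m(P, J) = -3*sqrt(J**2 + P**2) + 3*J**2 (m(P, J) = -3*(sqrt(P**2 + J**2) - J**2) = -3*(sqrt(J**2 + P**2) - J**2) = -3*sqrt(J**2 + P**2) + 3*J**2)
(220264 + m(262, -309)) - 315554 = (220264 + (-3*sqrt((-309)**2 + 262**2) + 3*(-309)**2)) - 315554 = (220264 + (-3*sqrt(95481 + 68644) + 3*95481)) - 315554 = (220264 + (-15*sqrt(6565) + 286443)) - 315554 = (220264 + (286443 - 15*sqrt(6565))) - 315554 = (506707 - 15*sqrt(6565)) - 315554 = 191153 - 15*sqrt(6565)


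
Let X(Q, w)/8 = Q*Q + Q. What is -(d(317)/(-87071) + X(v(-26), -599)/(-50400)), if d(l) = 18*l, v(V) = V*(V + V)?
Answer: 13275924748/45712275 ≈ 290.42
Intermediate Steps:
v(V) = 2*V² (v(V) = V*(2*V) = 2*V²)
X(Q, w) = 8*Q + 8*Q² (X(Q, w) = 8*(Q*Q + Q) = 8*(Q² + Q) = 8*(Q + Q²) = 8*Q + 8*Q²)
-(d(317)/(-87071) + X(v(-26), -599)/(-50400)) = -((18*317)/(-87071) + (8*(2*(-26)²)*(1 + 2*(-26)²))/(-50400)) = -(5706*(-1/87071) + (8*(2*676)*(1 + 2*676))*(-1/50400)) = -(-5706/87071 + (8*1352*(1 + 1352))*(-1/50400)) = -(-5706/87071 + (8*1352*1353)*(-1/50400)) = -(-5706/87071 + 14634048*(-1/50400)) = -(-5706/87071 - 152438/525) = -1*(-13275924748/45712275) = 13275924748/45712275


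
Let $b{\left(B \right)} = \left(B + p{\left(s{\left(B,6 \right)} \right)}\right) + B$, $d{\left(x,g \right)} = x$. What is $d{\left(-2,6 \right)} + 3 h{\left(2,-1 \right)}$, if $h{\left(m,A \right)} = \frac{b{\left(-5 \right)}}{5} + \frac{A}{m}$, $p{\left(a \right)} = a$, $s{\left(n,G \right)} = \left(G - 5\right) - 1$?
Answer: $- \frac{19}{2} \approx -9.5$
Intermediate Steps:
$s{\left(n,G \right)} = -6 + G$ ($s{\left(n,G \right)} = \left(-5 + G\right) - 1 = -6 + G$)
$b{\left(B \right)} = 2 B$ ($b{\left(B \right)} = \left(B + \left(-6 + 6\right)\right) + B = \left(B + 0\right) + B = B + B = 2 B$)
$h{\left(m,A \right)} = -2 + \frac{A}{m}$ ($h{\left(m,A \right)} = \frac{2 \left(-5\right)}{5} + \frac{A}{m} = \left(-10\right) \frac{1}{5} + \frac{A}{m} = -2 + \frac{A}{m}$)
$d{\left(-2,6 \right)} + 3 h{\left(2,-1 \right)} = -2 + 3 \left(-2 - \frac{1}{2}\right) = -2 + 3 \left(- \frac{5}{2}\right) = -2 - \frac{15}{2} = - \frac{19}{2}$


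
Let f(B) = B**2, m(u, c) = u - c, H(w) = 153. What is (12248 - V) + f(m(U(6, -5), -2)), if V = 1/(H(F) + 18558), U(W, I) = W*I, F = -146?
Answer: 243841751/18711 ≈ 13032.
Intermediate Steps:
U(W, I) = I*W
V = 1/18711 (V = 1/(153 + 18558) = 1/18711 ≈ 5.3444e-5)
(12248 - V) + f(m(U(6, -5), -2)) = (12248 - 1*1/18711) + (-5*6 - 1*(-2))**2 = (12248 - 1/18711) + (-30 + 2)**2 = 229172327/18711 + (-28)**2 = 229172327/18711 + 784 = 243841751/18711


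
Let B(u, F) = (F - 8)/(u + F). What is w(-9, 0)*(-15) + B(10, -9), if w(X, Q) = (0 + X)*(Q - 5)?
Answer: -692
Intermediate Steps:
B(u, F) = (-8 + F)/(F + u)
w(X, Q) = X*(-5 + Q)
w(-9, 0)*(-15) + B(10, -9) = -9*(-5 + 0)*(-15) + (-8 - 9)/(-9 + 10) = -9*(-5)*(-15) - 17/1 = 45*(-15) + 1*(-17) = -675 - 17 = -692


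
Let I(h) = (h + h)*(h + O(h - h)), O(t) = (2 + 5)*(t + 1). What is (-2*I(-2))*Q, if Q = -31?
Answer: -1240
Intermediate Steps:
O(t) = 7 + 7*t (O(t) = 7*(1 + t) = 7 + 7*t)
I(h) = 2*h*(7 + h) (I(h) = (h + h)*(h + (7 + 7*(h - h))) = (2*h)*(h + (7 + 7*0)) = (2*h)*(h + (7 + 0)) = (2*h)*(h + 7) = (2*h)*(7 + h) = 2*h*(7 + h))
(-2*I(-2))*Q = -4*(-2)*(7 - 2)*(-31) = -4*(-2)*5*(-31) = -2*(-20)*(-31) = 40*(-31) = -1240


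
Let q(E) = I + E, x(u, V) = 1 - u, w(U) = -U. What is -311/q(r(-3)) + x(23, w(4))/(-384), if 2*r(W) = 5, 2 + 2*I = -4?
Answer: 119435/192 ≈ 622.06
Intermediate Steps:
I = -3 (I = -1 + (½)*(-4) = -1 - 2 = -3)
r(W) = 5/2 (r(W) = (½)*5 = 5/2)
q(E) = -3 + E
-311/q(r(-3)) + x(23, w(4))/(-384) = -311/(-3 + 5/2) + (1 - 1*23)/(-384) = -311/(-½) + (1 - 23)*(-1/384) = -311*(-2) - 22*(-1/384) = 622 + 11/192 = 119435/192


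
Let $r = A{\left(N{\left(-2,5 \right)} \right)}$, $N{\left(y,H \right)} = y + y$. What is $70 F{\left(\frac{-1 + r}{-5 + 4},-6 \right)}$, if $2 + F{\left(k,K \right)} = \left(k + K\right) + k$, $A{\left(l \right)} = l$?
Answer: $140$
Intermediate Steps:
$N{\left(y,H \right)} = 2 y$
$r = -4$ ($r = 2 \left(-2\right) = -4$)
$F{\left(k,K \right)} = -2 + K + 2 k$ ($F{\left(k,K \right)} = -2 + \left(\left(k + K\right) + k\right) = -2 + \left(\left(K + k\right) + k\right) = -2 + \left(K + 2 k\right) = -2 + K + 2 k$)
$70 F{\left(\frac{-1 + r}{-5 + 4},-6 \right)} = 70 \left(-2 - 6 + 2 \frac{-1 - 4}{-5 + 4}\right) = 70 \left(-2 - 6 + 2 \left(- \frac{5}{-1}\right)\right) = 70 \left(-2 - 6 + 2 \left(\left(-5\right) \left(-1\right)\right)\right) = 70 \left(-2 - 6 + 2 \cdot 5\right) = 70 \left(-2 - 6 + 10\right) = 70 \cdot 2 = 140$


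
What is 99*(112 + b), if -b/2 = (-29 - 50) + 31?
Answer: 20592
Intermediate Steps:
b = 96 (b = -2*((-29 - 50) + 31) = -2*(-79 + 31) = -2*(-48) = 96)
99*(112 + b) = 99*(112 + 96) = 99*208 = 20592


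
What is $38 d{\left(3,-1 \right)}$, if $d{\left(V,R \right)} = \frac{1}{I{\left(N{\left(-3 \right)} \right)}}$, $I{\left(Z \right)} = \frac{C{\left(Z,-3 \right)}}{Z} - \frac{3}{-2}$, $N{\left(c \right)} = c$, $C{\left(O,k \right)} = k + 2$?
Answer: $\frac{228}{11} \approx 20.727$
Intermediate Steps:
$C{\left(O,k \right)} = 2 + k$
$I{\left(Z \right)} = \frac{3}{2} - \frac{1}{Z}$ ($I{\left(Z \right)} = \frac{2 - 3}{Z} - \frac{3}{-2} = - \frac{1}{Z} - - \frac{3}{2} = - \frac{1}{Z} + \frac{3}{2} = \frac{3}{2} - \frac{1}{Z}$)
$d{\left(V,R \right)} = \frac{6}{11}$ ($d{\left(V,R \right)} = \frac{1}{\frac{3}{2} - \frac{1}{-3}} = \frac{1}{\frac{3}{2} - - \frac{1}{3}} = \frac{1}{\frac{3}{2} + \frac{1}{3}} = \frac{1}{\frac{11}{6}} = \frac{6}{11}$)
$38 d{\left(3,-1 \right)} = 38 \cdot \frac{6}{11} = \frac{228}{11}$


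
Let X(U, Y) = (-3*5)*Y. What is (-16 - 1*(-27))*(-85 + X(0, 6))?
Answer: -1925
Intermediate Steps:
X(U, Y) = -15*Y
(-16 - 1*(-27))*(-85 + X(0, 6)) = (-16 - 1*(-27))*(-85 - 15*6) = (-16 + 27)*(-85 - 90) = 11*(-175) = -1925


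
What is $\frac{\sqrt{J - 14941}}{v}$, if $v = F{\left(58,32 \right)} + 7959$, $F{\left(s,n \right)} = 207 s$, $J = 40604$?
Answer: $\frac{\sqrt{25663}}{19965} \approx 0.0080239$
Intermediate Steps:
$v = 19965$ ($v = 207 \cdot 58 + 7959 = 12006 + 7959 = 19965$)
$\frac{\sqrt{J - 14941}}{v} = \frac{\sqrt{40604 - 14941}}{19965} = \sqrt{25663} \cdot \frac{1}{19965} = \frac{\sqrt{25663}}{19965}$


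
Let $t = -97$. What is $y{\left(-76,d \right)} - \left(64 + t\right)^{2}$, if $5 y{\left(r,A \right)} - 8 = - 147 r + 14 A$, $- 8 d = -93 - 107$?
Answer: $1217$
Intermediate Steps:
$d = 25$ ($d = - \frac{-93 - 107}{8} = \left(- \frac{1}{8}\right) \left(-200\right) = 25$)
$y{\left(r,A \right)} = \frac{8}{5} - \frac{147 r}{5} + \frac{14 A}{5}$ ($y{\left(r,A \right)} = \frac{8}{5} + \frac{- 147 r + 14 A}{5} = \frac{8}{5} + \left(- \frac{147 r}{5} + \frac{14 A}{5}\right) = \frac{8}{5} - \frac{147 r}{5} + \frac{14 A}{5}$)
$y{\left(-76,d \right)} - \left(64 + t\right)^{2} = \left(\frac{8}{5} - - \frac{11172}{5} + \frac{14}{5} \cdot 25\right) - \left(64 - 97\right)^{2} = \left(\frac{8}{5} + \frac{11172}{5} + 70\right) - \left(-33\right)^{2} = 2306 - 1089 = 1217$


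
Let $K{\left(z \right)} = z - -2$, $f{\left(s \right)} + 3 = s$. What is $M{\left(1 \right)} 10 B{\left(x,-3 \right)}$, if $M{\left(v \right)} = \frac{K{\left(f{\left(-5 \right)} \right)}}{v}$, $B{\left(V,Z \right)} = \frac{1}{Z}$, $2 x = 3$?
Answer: $20$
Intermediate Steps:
$x = \frac{3}{2}$ ($x = \frac{1}{2} \cdot 3 = \frac{3}{2} \approx 1.5$)
$f{\left(s \right)} = -3 + s$
$K{\left(z \right)} = 2 + z$ ($K{\left(z \right)} = z + 2 = 2 + z$)
$M{\left(v \right)} = - \frac{6}{v}$ ($M{\left(v \right)} = \frac{2 - 8}{v} = - \frac{6}{v}$)
$M{\left(1 \right)} 10 B{\left(x,-3 \right)} = \frac{- \frac{6}{1} \cdot 10}{-3} = \left(-6\right) 1 \cdot 10 \left(- \frac{1}{3}\right) = \left(-6\right) 10 \left(- \frac{1}{3}\right) = \left(-60\right) \left(- \frac{1}{3}\right) = 20$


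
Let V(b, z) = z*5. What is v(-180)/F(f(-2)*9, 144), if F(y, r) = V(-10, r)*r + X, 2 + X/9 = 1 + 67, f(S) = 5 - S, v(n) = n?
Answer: -10/5793 ≈ -0.0017262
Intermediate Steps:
V(b, z) = 5*z
X = 594 (X = -18 + 9*(1 + 67) = -18 + 9*68 = -18 + 612 = 594)
F(y, r) = 594 + 5*r² (F(y, r) = (5*r)*r + 594 = 5*r² + 594 = 594 + 5*r²)
v(-180)/F(f(-2)*9, 144) = -180/(594 + 5*144²) = -180/(594 + 5*20736) = -180/(594 + 103680) = -180/104274 = -180*1/104274 = -10/5793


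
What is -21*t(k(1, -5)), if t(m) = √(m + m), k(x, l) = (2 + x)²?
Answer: -63*√2 ≈ -89.095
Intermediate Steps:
t(m) = √2*√m (t(m) = √(2*m) = √2*√m)
-21*t(k(1, -5)) = -21*√2*√((2 + 1)²) = -21*√2*√(3²) = -21*√2*√9 = -21*√2*3 = -63*√2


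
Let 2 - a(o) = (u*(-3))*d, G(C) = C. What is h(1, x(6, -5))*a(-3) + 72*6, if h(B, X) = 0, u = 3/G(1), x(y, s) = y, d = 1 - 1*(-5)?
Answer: 432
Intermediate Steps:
d = 6 (d = 1 + 5 = 6)
u = 3 (u = 3/1 = 3*1 = 3)
a(o) = 56 (a(o) = 2 - 3*(-3)*6 = 2 - (-9)*6 = 2 - 1*(-54) = 2 + 54 = 56)
h(1, x(6, -5))*a(-3) + 72*6 = 0*56 + 72*6 = 0 + 432 = 432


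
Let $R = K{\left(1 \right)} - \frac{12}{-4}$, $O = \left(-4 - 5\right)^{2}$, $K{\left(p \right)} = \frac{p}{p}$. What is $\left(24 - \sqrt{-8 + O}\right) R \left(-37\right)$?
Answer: $-3552 + 148 \sqrt{73} \approx -2287.5$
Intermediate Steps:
$K{\left(p \right)} = 1$
$O = 81$ ($O = \left(-9\right)^{2} = 81$)
$R = 4$ ($R = 1 - \frac{12}{-4} = 1 - -3 = 1 + 3 = 4$)
$\left(24 - \sqrt{-8 + O}\right) R \left(-37\right) = \left(24 - \sqrt{-8 + 81}\right) 4 \left(-37\right) = \left(24 - \sqrt{73}\right) 4 \left(-37\right) = \left(96 - 4 \sqrt{73}\right) \left(-37\right) = -3552 + 148 \sqrt{73}$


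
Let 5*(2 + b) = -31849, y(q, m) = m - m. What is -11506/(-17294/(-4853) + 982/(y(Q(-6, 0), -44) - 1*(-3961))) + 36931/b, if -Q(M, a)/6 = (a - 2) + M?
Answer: -3529999867933641/1167109543810 ≈ -3024.6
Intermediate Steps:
Q(M, a) = 12 - 6*M - 6*a (Q(M, a) = -6*((a - 2) + M) = -6*((-2 + a) + M) = -6*(-2 + M + a) = 12 - 6*M - 6*a)
y(q, m) = 0
b = -31859/5 (b = -2 + (⅕)*(-31849) = -2 - 31849/5 = -31859/5 ≈ -6371.8)
-11506/(-17294/(-4853) + 982/(y(Q(-6, 0), -44) - 1*(-3961))) + 36931/b = -11506/(-17294/(-4853) + 982/(0 - 1*(-3961))) + 36931/(-31859/5) = -11506/(-17294*(-1/4853) + 982/(0 + 3961)) + 36931*(-5/31859) = -11506/(17294/4853 + 982/3961) - 184655/31859 = -11506/73267180/19222733 - 184655/31859 = -11506*19222733/73267180 - 184655/31859 = -110588382949/36633590 - 184655/31859 = -3529999867933641/1167109543810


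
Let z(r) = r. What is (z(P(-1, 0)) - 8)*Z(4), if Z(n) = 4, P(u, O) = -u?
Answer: -28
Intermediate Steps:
(z(P(-1, 0)) - 8)*Z(4) = (-1*(-1) - 8)*4 = (1 - 8)*4 = -7*4 = -28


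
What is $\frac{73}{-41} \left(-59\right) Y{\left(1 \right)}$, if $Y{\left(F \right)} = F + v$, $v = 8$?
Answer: $\frac{38763}{41} \approx 945.44$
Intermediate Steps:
$Y{\left(F \right)} = 8 + F$ ($Y{\left(F \right)} = F + 8 = 8 + F$)
$\frac{73}{-41} \left(-59\right) Y{\left(1 \right)} = \frac{73}{-41} \left(-59\right) \left(8 + 1\right) = 73 \left(- \frac{1}{41}\right) \left(-59\right) 9 = \left(- \frac{73}{41}\right) \left(-59\right) 9 = \frac{4307}{41} \cdot 9 = \frac{38763}{41}$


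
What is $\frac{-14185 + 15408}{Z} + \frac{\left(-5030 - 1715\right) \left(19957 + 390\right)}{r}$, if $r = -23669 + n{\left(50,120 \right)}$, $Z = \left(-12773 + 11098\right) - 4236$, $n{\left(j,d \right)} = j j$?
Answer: $\frac{811202794478}{125129959} \approx 6482.9$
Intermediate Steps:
$n{\left(j,d \right)} = j^{2}$
$Z = -5911$ ($Z = -1675 - 4236 = -5911$)
$r = -21169$ ($r = -23669 + 50^{2} = -23669 + 2500 = -21169$)
$\frac{-14185 + 15408}{Z} + \frac{\left(-5030 - 1715\right) \left(19957 + 390\right)}{r} = \frac{-14185 + 15408}{-5911} + \frac{\left(-5030 - 1715\right) \left(19957 + 390\right)}{-21169} = 1223 \left(- \frac{1}{5911}\right) + \left(-6745\right) 20347 \left(- \frac{1}{21169}\right) = - \frac{1223}{5911} - - \frac{137240515}{21169} = - \frac{1223}{5911} + \frac{137240515}{21169} = \frac{811202794478}{125129959}$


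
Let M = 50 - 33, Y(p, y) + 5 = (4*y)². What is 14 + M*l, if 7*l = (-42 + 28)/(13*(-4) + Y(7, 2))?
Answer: 64/7 ≈ 9.1429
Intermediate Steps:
Y(p, y) = -5 + 16*y² (Y(p, y) = -5 + (4*y)² = -5 + 16*y²)
M = 17
l = -2/7 (l = ((-42 + 28)/(13*(-4) + (-5 + 16*2²)))/7 = (-14/(-52 + (-5 + 16*4)))/7 = (-14/(-52 + (-5 + 64)))/7 = (-14/(-52 + 59))/7 = (-14/7)/7 = (-14*⅐)/7 = (⅐)*(-2) = -2/7 ≈ -0.28571)
14 + M*l = 14 + 17*(-2/7) = 14 - 34/7 = 64/7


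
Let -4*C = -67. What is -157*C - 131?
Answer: -11043/4 ≈ -2760.8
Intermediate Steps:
C = 67/4 (C = -¼*(-67) = 67/4 ≈ 16.750)
-157*C - 131 = -157*67/4 - 131 = -10519/4 - 131 = -11043/4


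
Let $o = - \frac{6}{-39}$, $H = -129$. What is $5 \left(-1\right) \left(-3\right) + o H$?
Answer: $- \frac{63}{13} \approx -4.8462$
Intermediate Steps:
$o = \frac{2}{13}$ ($o = \left(-6\right) \left(- \frac{1}{39}\right) = \frac{2}{13} \approx 0.15385$)
$5 \left(-1\right) \left(-3\right) + o H = 5 \left(-1\right) \left(-3\right) + \frac{2}{13} \left(-129\right) = \left(-5\right) \left(-3\right) - \frac{258}{13} = 15 - \frac{258}{13} = - \frac{63}{13}$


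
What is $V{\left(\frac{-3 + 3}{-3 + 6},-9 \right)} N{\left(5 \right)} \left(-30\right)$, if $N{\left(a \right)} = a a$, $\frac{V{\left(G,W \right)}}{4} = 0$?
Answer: $0$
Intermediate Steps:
$V{\left(G,W \right)} = 0$ ($V{\left(G,W \right)} = 4 \cdot 0 = 0$)
$N{\left(a \right)} = a^{2}$
$V{\left(\frac{-3 + 3}{-3 + 6},-9 \right)} N{\left(5 \right)} \left(-30\right) = 0 \cdot 5^{2} \left(-30\right) = 0 \cdot 25 \left(-30\right) = 0 \left(-30\right) = 0$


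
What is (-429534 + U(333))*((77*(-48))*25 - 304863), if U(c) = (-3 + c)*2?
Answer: 170375771862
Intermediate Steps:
U(c) = -6 + 2*c
(-429534 + U(333))*((77*(-48))*25 - 304863) = (-429534 + (-6 + 2*333))*((77*(-48))*25 - 304863) = (-429534 + (-6 + 666))*(-3696*25 - 304863) = (-429534 + 660)*(-92400 - 304863) = -428874*(-397263) = 170375771862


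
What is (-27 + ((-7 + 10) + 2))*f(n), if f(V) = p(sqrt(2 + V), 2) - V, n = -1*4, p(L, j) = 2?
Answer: -132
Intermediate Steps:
n = -4
f(V) = 2 - V
(-27 + ((-7 + 10) + 2))*f(n) = (-27 + ((-7 + 10) + 2))*(2 - 1*(-4)) = (-27 + (3 + 2))*(2 + 4) = (-27 + 5)*6 = -22*6 = -132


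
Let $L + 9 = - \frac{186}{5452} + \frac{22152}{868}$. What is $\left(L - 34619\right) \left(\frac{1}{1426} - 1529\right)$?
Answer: $\frac{6375613804704151}{120505556} \approx 5.2907 \cdot 10^{7}$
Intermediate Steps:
$L = \frac{9752529}{591542}$ ($L = -9 + \left(- \frac{186}{5452} + \frac{22152}{868}\right) = -9 + \left(\left(-186\right) \frac{1}{5452} + 22152 \cdot \frac{1}{868}\right) = -9 + \left(- \frac{93}{2726} + \frac{5538}{217}\right) = -9 + \frac{15076407}{591542} = \frac{9752529}{591542} \approx 16.487$)
$\left(L - 34619\right) \left(\frac{1}{1426} - 1529\right) = \left(\frac{9752529}{591542} - 34619\right) \left(\frac{1}{1426} - 1529\right) = - \frac{20468839969 \left(\frac{1}{1426} - 1529\right)}{591542} = \left(- \frac{20468839969}{591542}\right) \left(- \frac{2180353}{1426}\right) = \frac{6375613804704151}{120505556}$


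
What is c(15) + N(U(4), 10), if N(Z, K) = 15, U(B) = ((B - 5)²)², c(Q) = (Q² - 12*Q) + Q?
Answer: 75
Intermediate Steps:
c(Q) = Q² - 11*Q
U(B) = (-5 + B)⁴ (U(B) = ((-5 + B)²)² = (-5 + B)⁴)
c(15) + N(U(4), 10) = 15*(-11 + 15) + 15 = 15*4 + 15 = 60 + 15 = 75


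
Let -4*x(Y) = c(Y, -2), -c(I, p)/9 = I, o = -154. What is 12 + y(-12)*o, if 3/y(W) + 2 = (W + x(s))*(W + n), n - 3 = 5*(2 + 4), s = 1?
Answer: 11772/827 ≈ 14.235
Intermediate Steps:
c(I, p) = -9*I
x(Y) = 9*Y/4 (x(Y) = -(-9)*Y/4 = 9*Y/4)
n = 33 (n = 3 + 5*(2 + 4) = 3 + 5*6 = 3 + 30 = 33)
y(W) = 3/(-2 + (33 + W)*(9/4 + W)) (y(W) = 3/(-2 + (W + (9/4)*1)*(W + 33)) = 3/(-2 + (W + 9/4)*(33 + W)) = 3/(-2 + (9/4 + W)*(33 + W)) = 3/(-2 + (33 + W)*(9/4 + W)))
12 + y(-12)*o = 12 + (12/(289 + 4*(-12)² + 141*(-12)))*(-154) = 12 + (12/(289 + 4*144 - 1692))*(-154) = 12 + (12/(289 + 576 - 1692))*(-154) = 12 + (12/(-827))*(-154) = 12 + (12*(-1/827))*(-154) = 12 - 12/827*(-154) = 12 + 1848/827 = 11772/827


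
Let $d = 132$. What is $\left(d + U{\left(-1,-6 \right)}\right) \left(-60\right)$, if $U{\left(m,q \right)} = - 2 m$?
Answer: $-8040$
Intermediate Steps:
$\left(d + U{\left(-1,-6 \right)}\right) \left(-60\right) = \left(132 - -2\right) \left(-60\right) = \left(132 + 2\right) \left(-60\right) = 134 \left(-60\right) = -8040$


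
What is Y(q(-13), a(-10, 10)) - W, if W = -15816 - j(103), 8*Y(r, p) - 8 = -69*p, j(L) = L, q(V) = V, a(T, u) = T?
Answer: 64025/4 ≈ 16006.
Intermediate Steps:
Y(r, p) = 1 - 69*p/8 (Y(r, p) = 1 + (-69*p)/8 = 1 - 69*p/8)
W = -15919 (W = -15816 - 1*103 = -15816 - 103 = -15919)
Y(q(-13), a(-10, 10)) - W = (1 - 69/8*(-10)) - 1*(-15919) = (1 + 345/4) + 15919 = 349/4 + 15919 = 64025/4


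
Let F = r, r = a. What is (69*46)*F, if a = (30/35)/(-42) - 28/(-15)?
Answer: 1435706/245 ≈ 5860.0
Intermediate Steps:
a = 1357/735 (a = (30*(1/35))*(-1/42) - 28*(-1/15) = (6/7)*(-1/42) + 28/15 = -1/49 + 28/15 = 1357/735 ≈ 1.8463)
r = 1357/735 ≈ 1.8463
F = 1357/735 ≈ 1.8463
(69*46)*F = (69*46)*(1357/735) = 3174*(1357/735) = 1435706/245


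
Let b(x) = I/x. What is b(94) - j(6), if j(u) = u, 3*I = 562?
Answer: -565/141 ≈ -4.0071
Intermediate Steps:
I = 562/3 (I = (1/3)*562 = 562/3 ≈ 187.33)
b(x) = 562/(3*x)
b(94) - j(6) = (562/3)/94 - 1*6 = (562/3)*(1/94) - 6 = 281/141 - 6 = -565/141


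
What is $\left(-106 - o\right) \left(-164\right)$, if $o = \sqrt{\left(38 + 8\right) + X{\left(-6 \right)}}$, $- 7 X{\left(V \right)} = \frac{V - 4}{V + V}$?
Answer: $17384 + \frac{82 \sqrt{80934}}{21} \approx 18495.0$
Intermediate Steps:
$X{\left(V \right)} = - \frac{-4 + V}{14 V}$ ($X{\left(V \right)} = - \frac{\left(V - 4\right) \frac{1}{V + V}}{7} = - \frac{\left(-4 + V\right) \frac{1}{2 V}}{7} = - \frac{\frac{1}{2} \frac{1}{V} \left(-4 + V\right)}{7} = - \frac{-4 + V}{14 V}$)
$o = \frac{\sqrt{80934}}{42}$ ($o = \sqrt{\left(38 + 8\right) + \frac{4 - -6}{14 \left(-6\right)}} = \sqrt{46 + \frac{1}{14} \left(- \frac{1}{6}\right) \left(4 + 6\right)} = \sqrt{46 + \frac{1}{14} \left(- \frac{1}{6}\right) 10} = \sqrt{46 - \frac{5}{42}} = \sqrt{\frac{1927}{42}} = \frac{\sqrt{80934}}{42} \approx 6.7735$)
$\left(-106 - o\right) \left(-164\right) = \left(-106 - \frac{\sqrt{80934}}{42}\right) \left(-164\right) = 17384 + \frac{82 \sqrt{80934}}{21}$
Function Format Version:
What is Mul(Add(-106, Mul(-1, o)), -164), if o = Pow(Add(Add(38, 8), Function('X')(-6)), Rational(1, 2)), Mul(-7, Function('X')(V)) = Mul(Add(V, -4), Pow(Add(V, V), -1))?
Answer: Add(17384, Mul(Rational(82, 21), Pow(80934, Rational(1, 2)))) ≈ 18495.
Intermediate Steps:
Function('X')(V) = Mul(Rational(-1, 14), Pow(V, -1), Add(-4, V)) (Function('X')(V) = Mul(Rational(-1, 7), Mul(Add(V, -4), Pow(Add(V, V), -1))) = Mul(Rational(-1, 7), Mul(Add(-4, V), Pow(Mul(2, V), -1))) = Mul(Rational(-1, 7), Mul(Add(-4, V), Mul(Rational(1, 2), Pow(V, -1)))) = Mul(Rational(-1, 7), Mul(Rational(1, 2), Pow(V, -1), Add(-4, V))) = Mul(Rational(-1, 14), Pow(V, -1), Add(-4, V)))
o = Mul(Rational(1, 42), Pow(80934, Rational(1, 2))) (o = Pow(Add(Add(38, 8), Mul(Rational(1, 14), Pow(-6, -1), Add(4, Mul(-1, -6)))), Rational(1, 2)) = Pow(Add(46, Mul(Rational(1, 14), Rational(-1, 6), Add(4, 6))), Rational(1, 2)) = Pow(Add(46, Mul(Rational(1, 14), Rational(-1, 6), 10)), Rational(1, 2)) = Pow(Add(46, Rational(-5, 42)), Rational(1, 2)) = Pow(Rational(1927, 42), Rational(1, 2)) = Mul(Rational(1, 42), Pow(80934, Rational(1, 2))) ≈ 6.7735)
Mul(Add(-106, Mul(-1, o)), -164) = Mul(Add(-106, Mul(-1, Mul(Rational(1, 42), Pow(80934, Rational(1, 2))))), -164) = Mul(Add(-106, Mul(Rational(-1, 42), Pow(80934, Rational(1, 2)))), -164) = Add(17384, Mul(Rational(82, 21), Pow(80934, Rational(1, 2))))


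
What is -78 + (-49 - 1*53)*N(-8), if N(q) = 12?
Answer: -1302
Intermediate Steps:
-78 + (-49 - 1*53)*N(-8) = -78 + (-49 - 1*53)*12 = -78 + (-49 - 53)*12 = -78 - 102*12 = -78 - 1224 = -1302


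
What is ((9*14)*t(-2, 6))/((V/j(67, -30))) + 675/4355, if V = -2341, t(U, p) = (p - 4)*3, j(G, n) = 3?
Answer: -1659393/2039011 ≈ -0.81382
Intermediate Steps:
t(U, p) = -12 + 3*p (t(U, p) = (-4 + p)*3 = -12 + 3*p)
((9*14)*t(-2, 6))/((V/j(67, -30))) + 675/4355 = ((9*14)*(-12 + 3*6))/((-2341/3)) + 675/4355 = (126*(-12 + 18))/((-2341*1/3)) + 675*(1/4355) = (126*6)/(-2341/3) + 135/871 = 756*(-3/2341) + 135/871 = -2268/2341 + 135/871 = -1659393/2039011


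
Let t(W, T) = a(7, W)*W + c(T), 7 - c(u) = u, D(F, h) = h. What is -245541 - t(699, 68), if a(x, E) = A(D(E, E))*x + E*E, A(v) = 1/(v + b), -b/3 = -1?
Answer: -79975955117/234 ≈ -3.4178e+8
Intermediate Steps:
b = 3 (b = -3*(-1) = 3)
c(u) = 7 - u
A(v) = 1/(3 + v) (A(v) = 1/(v + 3) = 1/(3 + v))
a(x, E) = E**2 + x/(3 + E) (a(x, E) = x/(3 + E) + E*E = x/(3 + E) + E**2 = E**2 + x/(3 + E))
t(W, T) = 7 - T + W*(7 + W**2*(3 + W))/(3 + W) (t(W, T) = ((7 + W**2*(3 + W))/(3 + W))*W + (7 - T) = W*(7 + W**2*(3 + W))/(3 + W) + (7 - T) = 7 - T + W*(7 + W**2*(3 + W))/(3 + W))
-245541 - t(699, 68) = -245541 - (699*(7 + 699**2*(3 + 699)) + (3 + 699)*(7 - 1*68))/(3 + 699) = -245541 - (699*(7 + 488601*702) + 702*(7 - 68))/702 = -245541 - (699*(7 + 342997902) + 702*(-61))/702 = -245541 - (699*342997909 - 42822)/702 = -245541 - (239755538391 - 42822)/702 = -245541 - 239755495569/702 = -245541 - 1*79918498523/234 = -245541 - 79918498523/234 = -79975955117/234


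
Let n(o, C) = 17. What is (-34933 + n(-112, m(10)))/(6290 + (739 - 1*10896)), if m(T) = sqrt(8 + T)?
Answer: 34916/3867 ≈ 9.0292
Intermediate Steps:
(-34933 + n(-112, m(10)))/(6290 + (739 - 1*10896)) = (-34933 + 17)/(6290 + (739 - 1*10896)) = -34916/(6290 + (739 - 10896)) = -34916/(6290 - 10157) = -34916/(-3867) = -34916*(-1/3867) = 34916/3867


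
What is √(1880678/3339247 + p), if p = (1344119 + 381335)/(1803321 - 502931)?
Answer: 3*√989969157300675598570615/2171161703165 ≈ 1.3748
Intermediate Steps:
p = 862727/650195 (p = 1725454/1300390 = 1725454*(1/1300390) = 862727/650195 ≈ 1.3269)
√(1880678/3339247 + p) = √(1880678/3339247 + 862727/650195) = √(4103665978779/2171161703165) = 3*√989969157300675598570615/2171161703165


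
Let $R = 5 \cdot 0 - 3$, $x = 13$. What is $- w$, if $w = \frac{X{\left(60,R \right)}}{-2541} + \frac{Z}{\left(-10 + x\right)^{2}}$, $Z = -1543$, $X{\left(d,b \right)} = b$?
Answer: $\frac{1306912}{7623} \approx 171.44$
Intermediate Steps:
$R = -3$ ($R = 0 - 3 = -3$)
$w = - \frac{1306912}{7623}$ ($w = - \frac{3}{-2541} - \frac{1543}{\left(-10 + 13\right)^{2}} = \left(-3\right) \left(- \frac{1}{2541}\right) - \frac{1543}{3^{2}} = \frac{1}{847} - \frac{1543}{9} = - \frac{1306912}{7623} \approx -171.44$)
$- w = \left(-1\right) \left(- \frac{1306912}{7623}\right) = \frac{1306912}{7623}$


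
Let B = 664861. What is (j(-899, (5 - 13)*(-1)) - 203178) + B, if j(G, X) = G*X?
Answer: 454491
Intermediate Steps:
(j(-899, (5 - 13)*(-1)) - 203178) + B = (-899*(5 - 13)*(-1) - 203178) + 664861 = (-(-7192)*(-1) - 203178) + 664861 = (-899*8 - 203178) + 664861 = (-7192 - 203178) + 664861 = -210370 + 664861 = 454491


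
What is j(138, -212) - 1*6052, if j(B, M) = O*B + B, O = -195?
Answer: -32824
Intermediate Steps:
j(B, M) = -194*B (j(B, M) = -195*B + B = -194*B)
j(138, -212) - 1*6052 = -194*138 - 1*6052 = -26772 - 6052 = -32824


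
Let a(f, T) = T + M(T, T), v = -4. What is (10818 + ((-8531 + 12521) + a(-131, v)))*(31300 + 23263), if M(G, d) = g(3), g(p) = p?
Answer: 807914341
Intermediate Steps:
M(G, d) = 3
a(f, T) = 3 + T (a(f, T) = T + 3 = 3 + T)
(10818 + ((-8531 + 12521) + a(-131, v)))*(31300 + 23263) = (10818 + ((-8531 + 12521) + (3 - 4)))*(31300 + 23263) = (10818 + (3990 - 1))*54563 = (10818 + 3989)*54563 = 14807*54563 = 807914341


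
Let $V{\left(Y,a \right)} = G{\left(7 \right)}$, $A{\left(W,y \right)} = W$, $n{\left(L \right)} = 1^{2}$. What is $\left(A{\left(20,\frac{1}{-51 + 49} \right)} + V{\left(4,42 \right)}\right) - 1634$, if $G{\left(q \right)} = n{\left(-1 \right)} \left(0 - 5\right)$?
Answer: $-1619$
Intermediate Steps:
$n{\left(L \right)} = 1$
$G{\left(q \right)} = -5$ ($G{\left(q \right)} = 1 \left(0 - 5\right) = 1 \left(-5\right) = -5$)
$V{\left(Y,a \right)} = -5$
$\left(A{\left(20,\frac{1}{-51 + 49} \right)} + V{\left(4,42 \right)}\right) - 1634 = \left(20 - 5\right) - 1634 = 15 - 1634 = -1619$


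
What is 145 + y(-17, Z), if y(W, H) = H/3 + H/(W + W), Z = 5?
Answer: 14945/102 ≈ 146.52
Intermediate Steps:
y(W, H) = H/3 + H/(2*W) (y(W, H) = H*(⅓) + H/((2*W)) = H/3 + H*(1/(2*W)) = H/3 + H/(2*W))
145 + y(-17, Z) = 145 + ((⅓)*5 + (½)*5/(-17)) = 145 + (5/3 + (½)*5*(-1/17)) = 145 + (5/3 - 5/34) = 145 + 155/102 = 14945/102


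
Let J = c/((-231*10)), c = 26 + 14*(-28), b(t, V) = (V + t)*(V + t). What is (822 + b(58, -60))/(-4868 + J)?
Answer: -318010/1874119 ≈ -0.16969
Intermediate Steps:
b(t, V) = (V + t)²
c = -366 (c = 26 - 392 = -366)
J = 61/385 (J = -366/((-231*10)) = -366/(-2310) = -366*(-1/2310) = 61/385 ≈ 0.15844)
(822 + b(58, -60))/(-4868 + J) = (822 + (-60 + 58)²)/(-4868 + 61/385) = (822 + (-2)²)/(-1874119/385) = (822 + 4)*(-385/1874119) = 826*(-385/1874119) = -318010/1874119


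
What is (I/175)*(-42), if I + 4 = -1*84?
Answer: 528/25 ≈ 21.120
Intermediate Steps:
I = -88 (I = -4 - 1*84 = -4 - 84 = -88)
(I/175)*(-42) = -88/175*(-42) = 528/25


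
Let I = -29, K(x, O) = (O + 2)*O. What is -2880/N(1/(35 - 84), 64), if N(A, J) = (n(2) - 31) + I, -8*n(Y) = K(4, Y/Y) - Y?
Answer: 23040/481 ≈ 47.900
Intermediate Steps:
K(x, O) = O*(2 + O) (K(x, O) = (2 + O)*O = O*(2 + O))
n(Y) = -3/8 + Y/8 (n(Y) = -((Y/Y)*(2 + Y/Y) - Y)/8 = -(1*(2 + 1) - Y)/8 = -(1*3 - Y)/8 = -(3 - Y)/8 = -3/8 + Y/8)
N(A, J) = -481/8 (N(A, J) = ((-3/8 + (1/8)*2) - 31) - 29 = ((-3/8 + 1/4) - 31) - 29 = (-1/8 - 31) - 29 = -249/8 - 29 = -481/8)
-2880/N(1/(35 - 84), 64) = -2880/(-481/8) = -2880*(-8/481) = 23040/481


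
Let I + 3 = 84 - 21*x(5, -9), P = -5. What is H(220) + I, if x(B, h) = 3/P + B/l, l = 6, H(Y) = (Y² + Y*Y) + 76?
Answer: 969521/10 ≈ 96952.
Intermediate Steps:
H(Y) = 76 + 2*Y² (H(Y) = (Y² + Y²) + 76 = 2*Y² + 76 = 76 + 2*Y²)
x(B, h) = -⅗ + B/6 (x(B, h) = 3/(-5) + B/6 = 3*(-⅕) + B*(⅙) = -⅗ + B/6)
I = 761/10 (I = -3 + (84 - 21*(-⅗ + (⅙)*5)) = -3 + (84 - 21*(-⅗ + ⅚)) = -3 + (84 - 21*7/30) = -3 + (84 - 49/10) = -3 + 791/10 = 761/10 ≈ 76.100)
H(220) + I = (76 + 2*220²) + 761/10 = (76 + 2*48400) + 761/10 = (76 + 96800) + 761/10 = 96876 + 761/10 = 969521/10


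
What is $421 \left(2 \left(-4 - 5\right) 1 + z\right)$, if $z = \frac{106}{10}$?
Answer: $- \frac{15577}{5} \approx -3115.4$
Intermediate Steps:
$z = \frac{53}{5}$ ($z = 106 \cdot \frac{1}{10} = \frac{53}{5} \approx 10.6$)
$421 \left(2 \left(-4 - 5\right) 1 + z\right) = 421 \left(2 \left(-4 - 5\right) 1 + \frac{53}{5}\right) = 421 \left(2 \left(-9\right) 1 + \frac{53}{5}\right) = 421 \left(\left(-18\right) 1 + \frac{53}{5}\right) = 421 \left(-18 + \frac{53}{5}\right) = 421 \left(- \frac{37}{5}\right) = - \frac{15577}{5}$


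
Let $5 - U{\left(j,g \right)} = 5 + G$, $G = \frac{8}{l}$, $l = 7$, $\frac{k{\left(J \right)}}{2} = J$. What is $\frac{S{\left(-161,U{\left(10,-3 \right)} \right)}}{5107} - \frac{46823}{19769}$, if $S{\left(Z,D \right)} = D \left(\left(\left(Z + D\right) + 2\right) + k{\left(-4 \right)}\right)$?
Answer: $- \frac{11530983085}{4947053867} \approx -2.3309$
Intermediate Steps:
$k{\left(J \right)} = 2 J$
$G = \frac{8}{7} \approx 1.1429$
$U{\left(j,g \right)} = - \frac{8}{7}$ ($U{\left(j,g \right)} = 5 - \left(5 + \frac{8}{7}\right) = 5 - \frac{43}{7} = - \frac{8}{7}$)
$S{\left(Z,D \right)} = D \left(-6 + D + Z\right)$ ($S{\left(Z,D \right)} = D \left(\left(\left(Z + D\right) + 2\right) + 2 \left(-4\right)\right) = D \left(\left(\left(D + Z\right) + 2\right) - 8\right) = D \left(\left(2 + D + Z\right) - 8\right) = D \left(-6 + D + Z\right)$)
$\frac{S{\left(-161,U{\left(10,-3 \right)} \right)}}{5107} - \frac{46823}{19769} = \frac{\left(- \frac{8}{7}\right) \left(-6 - \frac{8}{7} - 161\right)}{5107} - \frac{46823}{19769} = \left(- \frac{8}{7}\right) \left(- \frac{1177}{7}\right) \frac{1}{5107} - \frac{46823}{19769} = \frac{9416}{49} \cdot \frac{1}{5107} - \frac{46823}{19769} = \frac{9416}{250243} - \frac{46823}{19769} = - \frac{11530983085}{4947053867}$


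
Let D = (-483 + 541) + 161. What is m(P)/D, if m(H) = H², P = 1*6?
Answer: 12/73 ≈ 0.16438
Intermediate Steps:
P = 6
D = 219 (D = 58 + 161 = 219)
m(P)/D = 6²/219 = (1/219)*36 = 12/73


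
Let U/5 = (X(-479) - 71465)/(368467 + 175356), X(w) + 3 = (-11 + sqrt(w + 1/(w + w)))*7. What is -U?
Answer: 357725/543823 - 15*I*sqrt(48845546)/74426062 ≈ 0.6578 - 0.0014086*I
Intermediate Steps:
X(w) = -80 + 7*sqrt(w + 1/(2*w)) (X(w) = -3 + (-11 + sqrt(w + 1/(w + w)))*7 = -3 + (-11 + sqrt(w + 1/(2*w)))*7 = -3 + (-77 + 7*sqrt(w + 1/(2*w))) = -80 + 7*sqrt(w + 1/(2*w)))
U = -357725/543823 + 15*I*sqrt(48845546)/74426062 (U = 5*(((-80 + 7*sqrt(2/(-479) + 4*(-479))/2) - 71465)/(368467 + 175356)) = 5*(((-80 + 7*sqrt(2*(-1/479) - 1916)/2) - 71465)/543823) = 5*(((-80 + 7*sqrt(-2/479 - 1916)/2) - 71465)*(1/543823)) = 5*(((-80 + 7*sqrt(-917766/479)/2) - 71465)*(1/543823)) = 5*(((-80 + 7*(3*I*sqrt(48845546)/479)/2) - 71465)*(1/543823)) = 5*(((-80 + 21*I*sqrt(48845546)/958) - 71465)*(1/543823)) = 5*((-71545 + 21*I*sqrt(48845546)/958)*(1/543823)) = 5*(-71545/543823 + 3*I*sqrt(48845546)/74426062) = -357725/543823 + 15*I*sqrt(48845546)/74426062 ≈ -0.6578 + 0.0014086*I)
-U = -(-357725/543823 + 15*I*sqrt(48845546)/74426062) = 357725/543823 - 15*I*sqrt(48845546)/74426062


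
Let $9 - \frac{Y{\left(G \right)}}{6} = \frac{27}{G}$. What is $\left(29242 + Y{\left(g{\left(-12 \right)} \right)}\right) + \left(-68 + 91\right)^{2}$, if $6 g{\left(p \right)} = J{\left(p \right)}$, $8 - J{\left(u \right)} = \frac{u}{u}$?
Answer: $\frac{207803}{7} \approx 29686.0$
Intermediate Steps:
$J{\left(u \right)} = 7$ ($J{\left(u \right)} = 8 - \frac{u}{u} = 8 - 1 = 7$)
$g{\left(p \right)} = \frac{7}{6}$ ($g{\left(p \right)} = \frac{1}{6} \cdot 7 = \frac{7}{6}$)
$Y{\left(G \right)} = 54 - \frac{162}{G}$ ($Y{\left(G \right)} = 54 - 6 \frac{27}{G} = 54 - \frac{162}{G}$)
$\left(29242 + Y{\left(g{\left(-12 \right)} \right)}\right) + \left(-68 + 91\right)^{2} = \left(29242 + \left(54 - \frac{162}{\frac{7}{6}}\right)\right) + \left(-68 + 91\right)^{2} = \left(29242 + \left(54 - \frac{972}{7}\right)\right) + 23^{2} = \left(29242 + \left(54 - \frac{972}{7}\right)\right) + 529 = \left(29242 - \frac{594}{7}\right) + 529 = \frac{204100}{7} + 529 = \frac{207803}{7}$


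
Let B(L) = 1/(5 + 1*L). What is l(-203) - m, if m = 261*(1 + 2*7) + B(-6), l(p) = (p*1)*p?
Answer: 37295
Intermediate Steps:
B(L) = 1/(5 + L)
l(p) = p**2 (l(p) = p*p = p**2)
m = 3914 (m = 261*(1 + 2*7) + 1/(5 - 6) = 261*(1 + 14) + 1/(-1) = 261*15 - 1 = 3915 - 1 = 3914)
l(-203) - m = (-203)**2 - 1*3914 = 41209 - 3914 = 37295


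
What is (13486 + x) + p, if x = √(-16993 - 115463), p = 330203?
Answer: 343689 + 2*I*√33114 ≈ 3.4369e+5 + 363.94*I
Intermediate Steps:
x = 2*I*√33114 (x = √(-132456) = 2*I*√33114 ≈ 363.94*I)
(13486 + x) + p = (13486 + 2*I*√33114) + 330203 = 343689 + 2*I*√33114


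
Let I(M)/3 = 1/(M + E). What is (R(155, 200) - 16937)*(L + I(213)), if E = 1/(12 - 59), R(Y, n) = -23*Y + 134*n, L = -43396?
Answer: -1367906136031/5005 ≈ -2.7331e+8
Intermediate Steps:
E = -1/47 (E = 1/(-47) = -1/47 ≈ -0.021277)
I(M) = 3/(-1/47 + M) (I(M) = 3/(M - 1/47) = 3/(-1/47 + M))
(R(155, 200) - 16937)*(L + I(213)) = ((-23*155 + 134*200) - 16937)*(-43396 + 141/(-1 + 47*213)) = ((-3565 + 26800) - 16937)*(-43396 + 141/(-1 + 10011)) = (23235 - 16937)*(-43396 + 141/10010) = 6298*(-43396 + 141*(1/10010)) = 6298*(-43396 + 141/10010) = 6298*(-434393819/10010) = -1367906136031/5005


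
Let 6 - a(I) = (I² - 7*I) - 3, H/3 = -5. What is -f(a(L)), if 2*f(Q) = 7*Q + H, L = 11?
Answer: 130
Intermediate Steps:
H = -15 (H = 3*(-5) = -15)
a(I) = 9 - I² + 7*I (a(I) = 6 - ((I² - 7*I) - 3) = 6 - (-3 + I² - 7*I) = 6 + (3 - I² + 7*I) = 9 - I² + 7*I)
f(Q) = -15/2 + 7*Q/2 (f(Q) = (7*Q - 15)/2 = (-15 + 7*Q)/2 = -15/2 + 7*Q/2)
-f(a(L)) = -(-15/2 + 7*(9 - 1*11² + 7*11)/2) = -(-15/2 + 7*(9 - 1*121 + 77)/2) = -(-15/2 + 7*(9 - 121 + 77)/2) = -(-15/2 + (7/2)*(-35)) = -(-15/2 - 245/2) = -1*(-130) = 130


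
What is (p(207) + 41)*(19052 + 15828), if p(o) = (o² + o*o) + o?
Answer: 2997796480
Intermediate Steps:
p(o) = o + 2*o² (p(o) = (o² + o²) + o = 2*o² + o = o + 2*o²)
(p(207) + 41)*(19052 + 15828) = (207*(1 + 2*207) + 41)*(19052 + 15828) = (207*(1 + 414) + 41)*34880 = (207*415 + 41)*34880 = (85905 + 41)*34880 = 85946*34880 = 2997796480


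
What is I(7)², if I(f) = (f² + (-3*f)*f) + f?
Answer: 8281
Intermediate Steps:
I(f) = f - 2*f² (I(f) = (f² - 3*f²) + f = -2*f² + f = f - 2*f²)
I(7)² = (7*(1 - 2*7))² = (7*(1 - 14))² = (7*(-13))² = (-91)² = 8281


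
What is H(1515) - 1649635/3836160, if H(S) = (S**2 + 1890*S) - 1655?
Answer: 3956553715513/767232 ≈ 5.1569e+6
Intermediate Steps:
H(S) = -1655 + S**2 + 1890*S
H(1515) - 1649635/3836160 = (-1655 + 1515**2 + 1890*1515) - 1649635/3836160 = (-1655 + 2295225 + 2863350) - 1649635/3836160 = 5156920 - 1*329927/767232 = 5156920 - 329927/767232 = 3956553715513/767232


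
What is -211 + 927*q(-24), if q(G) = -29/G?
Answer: 7273/8 ≈ 909.13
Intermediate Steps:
-211 + 927*q(-24) = -211 + 927*(-29/(-24)) = -211 + 927*(-29*(-1/24)) = -211 + 927*(29/24) = -211 + 8961/8 = 7273/8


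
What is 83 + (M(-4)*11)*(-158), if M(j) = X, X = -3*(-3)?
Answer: -15559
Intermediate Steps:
X = 9
M(j) = 9
83 + (M(-4)*11)*(-158) = 83 + (9*11)*(-158) = 83 + 99*(-158) = 83 - 15642 = -15559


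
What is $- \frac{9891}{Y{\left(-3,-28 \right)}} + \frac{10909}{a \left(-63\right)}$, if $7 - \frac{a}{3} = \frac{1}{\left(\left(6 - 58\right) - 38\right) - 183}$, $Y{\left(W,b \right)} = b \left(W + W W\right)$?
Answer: $\frac{108913}{2151} \approx 50.634$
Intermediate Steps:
$Y{\left(W,b \right)} = b \left(W + W^{2}\right)$
$a = \frac{1912}{91}$ ($a = 21 - \frac{3}{\left(\left(6 - 58\right) - 38\right) - 183} = 21 - \frac{3}{\left(-52 - 38\right) - 183} = 21 - \frac{3}{-90 - 183} = 21 - \frac{3}{-273} = 21 - - \frac{1}{91} = 21 + \frac{1}{91} = \frac{1912}{91} \approx 21.011$)
$- \frac{9891}{Y{\left(-3,-28 \right)}} + \frac{10909}{a \left(-63\right)} = - \frac{9891}{\left(-3\right) \left(-28\right) \left(1 - 3\right)} + \frac{10909}{\frac{1912}{91} \left(-63\right)} = - \frac{9891}{\left(-3\right) \left(-28\right) \left(-2\right)} + \frac{10909}{- \frac{17208}{13}} = - \frac{9891}{-168} + 10909 \left(- \frac{13}{17208}\right) = \left(-9891\right) \left(- \frac{1}{168}\right) - \frac{141817}{17208} = \frac{471}{8} - \frac{141817}{17208} = \frac{108913}{2151}$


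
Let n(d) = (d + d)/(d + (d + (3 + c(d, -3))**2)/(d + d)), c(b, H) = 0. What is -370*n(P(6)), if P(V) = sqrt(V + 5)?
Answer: -50468/95 + 1628*sqrt(11)/95 ≈ -474.41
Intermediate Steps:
P(V) = sqrt(5 + V)
n(d) = 2*d/(d + (9 + d)/(2*d)) (n(d) = (d + d)/(d + (d + (3 + 0)**2)/(d + d)) = (2*d)/(d + (d + 3**2)/((2*d))) = (2*d)/(d + (d + 9)*(1/(2*d))) = (2*d)/(d + (9 + d)*(1/(2*d))) = (2*d)/(d + (9 + d)/(2*d)) = 2*d/(d + (9 + d)/(2*d)))
-370*n(P(6)) = -1480*(sqrt(5 + 6))**2/(9 + sqrt(5 + 6) + 2*(sqrt(5 + 6))**2) = -1480*(sqrt(11))**2/(9 + sqrt(11) + 2*(sqrt(11))**2) = -1480*11/(9 + sqrt(11) + 2*11) = -1480*11/(9 + sqrt(11) + 22) = -1480*11/(31 + sqrt(11)) = -16280/(31 + sqrt(11))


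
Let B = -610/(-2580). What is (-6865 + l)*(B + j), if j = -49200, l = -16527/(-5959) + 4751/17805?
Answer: 9241580462442456509/27373798710 ≈ 3.3761e+8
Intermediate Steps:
l = 322574444/106099995 (l = -16527*(-1/5959) + 4751*(1/17805) = 16527/5959 + 4751/17805 = 322574444/106099995 ≈ 3.0403)
B = 61/258 (B = -610*(-1/2580) = 61/258 ≈ 0.23643)
(-6865 + l)*(B + j) = (-6865 + 322574444/106099995)*(61/258 - 49200) = -728053891231/106099995*(-12693539/258) = 9241580462442456509/27373798710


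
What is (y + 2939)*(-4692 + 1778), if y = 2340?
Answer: -15383006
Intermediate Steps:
(y + 2939)*(-4692 + 1778) = (2340 + 2939)*(-4692 + 1778) = 5279*(-2914) = -15383006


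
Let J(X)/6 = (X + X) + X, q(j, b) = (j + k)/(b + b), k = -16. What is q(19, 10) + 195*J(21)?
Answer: 1474203/20 ≈ 73710.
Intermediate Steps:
q(j, b) = (-16 + j)/(2*b) (q(j, b) = (j - 16)/(b + b) = (-16 + j)/((2*b)) = (-16 + j)*(1/(2*b)) = (-16 + j)/(2*b))
J(X) = 18*X (J(X) = 6*((X + X) + X) = 6*(2*X + X) = 6*(3*X) = 18*X)
q(19, 10) + 195*J(21) = (1/2)*(-16 + 19)/10 + 195*(18*21) = (1/2)*(1/10)*3 + 195*378 = 3/20 + 73710 = 1474203/20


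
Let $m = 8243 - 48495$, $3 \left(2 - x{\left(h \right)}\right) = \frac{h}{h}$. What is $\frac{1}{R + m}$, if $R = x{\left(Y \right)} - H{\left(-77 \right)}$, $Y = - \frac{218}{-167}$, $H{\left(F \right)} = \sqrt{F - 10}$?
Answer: $- \frac{362253}{14580804784} + \frac{9 i \sqrt{87}}{14580804784} \approx -2.4845 \cdot 10^{-5} + 5.7573 \cdot 10^{-9} i$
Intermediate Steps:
$H{\left(F \right)} = \sqrt{-10 + F}$
$Y = \frac{218}{167}$ ($Y = \left(-218\right) \left(- \frac{1}{167}\right) = \frac{218}{167} \approx 1.3054$)
$x{\left(h \right)} = \frac{5}{3}$ ($x{\left(h \right)} = 2 - \frac{h \frac{1}{h}}{3} = 2 - \frac{1}{3} = \frac{5}{3}$)
$R = \frac{5}{3} - i \sqrt{87}$ ($R = \frac{5}{3} - \sqrt{-10 - 77} = \frac{5}{3} - \sqrt{-87} = \frac{5}{3} - i \sqrt{87} \approx 1.6667 - 9.3274 i$)
$m = -40252$
$\frac{1}{R + m} = \frac{1}{\left(\frac{5}{3} - i \sqrt{87}\right) - 40252} = \frac{1}{- \frac{120751}{3} - i \sqrt{87}}$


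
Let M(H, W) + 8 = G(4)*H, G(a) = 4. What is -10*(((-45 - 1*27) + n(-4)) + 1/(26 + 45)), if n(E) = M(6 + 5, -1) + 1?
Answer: 24840/71 ≈ 349.86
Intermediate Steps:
M(H, W) = -8 + 4*H
n(E) = 37 (n(E) = (-8 + 4*(6 + 5)) + 1 = (-8 + 4*11) + 1 = (-8 + 44) + 1 = 36 + 1 = 37)
-10*(((-45 - 1*27) + n(-4)) + 1/(26 + 45)) = -10*(((-45 - 1*27) + 37) + 1/(26 + 45)) = -10*(((-45 - 27) + 37) + 1/71) = -10*((-72 + 37) + 1/71) = -10*(-35 + 1/71) = -10*(-2484/71) = 24840/71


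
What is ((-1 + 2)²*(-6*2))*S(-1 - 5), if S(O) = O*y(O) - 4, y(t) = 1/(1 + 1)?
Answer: 84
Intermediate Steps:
y(t) = ½ (y(t) = 1/2 = ½)
S(O) = -4 + O/2 (S(O) = O*(½) - 4 = O/2 - 4 = -4 + O/2)
((-1 + 2)²*(-6*2))*S(-1 - 5) = ((-1 + 2)²*(-6*2))*(-4 + (-1 - 5)/2) = (1²*(-12))*(-4 + (½)*(-6)) = (1*(-12))*(-4 - 3) = -12*(-7) = 84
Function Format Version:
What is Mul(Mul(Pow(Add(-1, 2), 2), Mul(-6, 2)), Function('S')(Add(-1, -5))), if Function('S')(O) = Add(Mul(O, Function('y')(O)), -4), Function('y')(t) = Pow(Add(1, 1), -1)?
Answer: 84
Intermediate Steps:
Function('y')(t) = Rational(1, 2) (Function('y')(t) = Pow(2, -1) = Rational(1, 2))
Function('S')(O) = Add(-4, Mul(Rational(1, 2), O)) (Function('S')(O) = Add(Mul(O, Rational(1, 2)), -4) = Add(Mul(Rational(1, 2), O), -4) = Add(-4, Mul(Rational(1, 2), O)))
Mul(Mul(Pow(Add(-1, 2), 2), Mul(-6, 2)), Function('S')(Add(-1, -5))) = Mul(Mul(Pow(Add(-1, 2), 2), Mul(-6, 2)), Add(-4, Mul(Rational(1, 2), Add(-1, -5)))) = Mul(Mul(Pow(1, 2), -12), Add(-4, Mul(Rational(1, 2), -6))) = Mul(Mul(1, -12), Add(-4, -3)) = Mul(-12, -7) = 84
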